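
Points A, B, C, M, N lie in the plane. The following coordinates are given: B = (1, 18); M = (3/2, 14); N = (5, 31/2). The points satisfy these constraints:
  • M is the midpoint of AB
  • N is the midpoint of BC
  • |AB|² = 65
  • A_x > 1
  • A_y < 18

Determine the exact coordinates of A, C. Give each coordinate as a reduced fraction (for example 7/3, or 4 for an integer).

A = (2, 10)
C = (9, 13)

1. A_x = 2  [A = 2·M−B = 2·(3/2, 14)−(1, 18)]
2. A_y = 10  [A = 2·M−B = 2·(3/2, 14)−(1, 18)]
   so A = (2, 10)
3. C_x = 9  [C = 2·N−B = 2·(5, 31/2)−(1, 18)]
4. C_y = 13  [C = 2·N−B = 2·(5, 31/2)−(1, 18)]
   so C = (9, 13)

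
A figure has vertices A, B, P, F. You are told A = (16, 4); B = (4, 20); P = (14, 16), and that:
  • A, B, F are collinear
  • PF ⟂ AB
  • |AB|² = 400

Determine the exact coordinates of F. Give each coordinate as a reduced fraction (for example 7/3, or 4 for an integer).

F = (238/25, 316/25)

1. F_x = 238/25  [[A, B, F are collinear ⇒ -16x-12y+304=0] ∩ [PF ⟂ AB ⇒ -12x+16y-88=0]]
2. F_y = 316/25  [[A, B, F are collinear ⇒ -16x-12y+304=0] ∩ [PF ⟂ AB ⇒ -12x+16y-88=0]]
   so F = (238/25, 316/25)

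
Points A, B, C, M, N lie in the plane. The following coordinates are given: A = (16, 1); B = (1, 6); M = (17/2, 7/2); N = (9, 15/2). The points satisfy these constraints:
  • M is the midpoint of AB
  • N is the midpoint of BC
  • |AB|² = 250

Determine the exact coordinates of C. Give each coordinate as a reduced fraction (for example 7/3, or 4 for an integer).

C = (17, 9)

1. C_x = 17  [C = 2·N−B = 2·(9, 15/2)−(1, 6)]
2. C_y = 9  [C = 2·N−B = 2·(9, 15/2)−(1, 6)]
   so C = (17, 9)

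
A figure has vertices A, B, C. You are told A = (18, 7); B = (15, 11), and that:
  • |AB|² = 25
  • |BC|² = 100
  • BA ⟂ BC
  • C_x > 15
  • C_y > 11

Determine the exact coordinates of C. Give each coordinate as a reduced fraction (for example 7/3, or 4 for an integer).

C = (23, 17)

1. C_x = 23  [[BA ⟂ BC ⇒ 3x-4y-1=0] ∩ [|C−(15, 11)|²=100]]
2. C_y = 17  [[BA ⟂ BC ⇒ 3x-4y-1=0] ∩ [|C−(15, 11)|²=100]]
   so C = (23, 17)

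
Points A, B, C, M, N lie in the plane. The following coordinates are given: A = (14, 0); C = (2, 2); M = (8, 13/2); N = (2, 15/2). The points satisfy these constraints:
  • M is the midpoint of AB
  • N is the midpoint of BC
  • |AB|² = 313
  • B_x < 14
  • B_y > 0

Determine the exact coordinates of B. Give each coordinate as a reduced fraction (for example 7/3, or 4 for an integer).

B = (2, 13)

1. B_x = 2  [B = 2·M−A = 2·(8, 13/2)−(14, 0)]
2. B_y = 13  [B = 2·M−A = 2·(8, 13/2)−(14, 0)]
   so B = (2, 13)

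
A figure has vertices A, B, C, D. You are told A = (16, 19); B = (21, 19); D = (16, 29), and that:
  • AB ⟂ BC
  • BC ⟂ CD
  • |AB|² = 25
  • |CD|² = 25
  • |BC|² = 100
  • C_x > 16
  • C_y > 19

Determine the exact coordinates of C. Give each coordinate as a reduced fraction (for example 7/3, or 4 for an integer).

C = (21, 29)

1. C_x = 21  [[AB ⟂ BC ⇒ 5x-105=0] ∩ [|C−(16, 29)|²=25]]
2. C_y = 29  [[AB ⟂ BC ⇒ 5x-105=0] ∩ [|C−(16, 29)|²=25]]
   so C = (21, 29)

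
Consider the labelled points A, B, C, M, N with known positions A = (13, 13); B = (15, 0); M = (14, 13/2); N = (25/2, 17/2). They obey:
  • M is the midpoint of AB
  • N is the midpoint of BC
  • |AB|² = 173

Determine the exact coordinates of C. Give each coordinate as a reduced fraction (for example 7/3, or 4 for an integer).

C = (10, 17)

1. C_x = 10  [C = 2·N−B = 2·(25/2, 17/2)−(15, 0)]
2. C_y = 17  [C = 2·N−B = 2·(25/2, 17/2)−(15, 0)]
   so C = (10, 17)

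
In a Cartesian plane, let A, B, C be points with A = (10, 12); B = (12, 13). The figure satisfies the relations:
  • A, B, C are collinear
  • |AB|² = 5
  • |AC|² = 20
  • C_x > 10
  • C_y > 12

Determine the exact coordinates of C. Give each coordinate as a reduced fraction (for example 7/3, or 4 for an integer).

C = (14, 14)

1. C_x = 14  [[A, B, C are collinear ⇒ -1x+2y-14=0] ∩ [|C−(10, 12)|²=20]]
2. C_y = 14  [[A, B, C are collinear ⇒ -1x+2y-14=0] ∩ [|C−(10, 12)|²=20]]
   so C = (14, 14)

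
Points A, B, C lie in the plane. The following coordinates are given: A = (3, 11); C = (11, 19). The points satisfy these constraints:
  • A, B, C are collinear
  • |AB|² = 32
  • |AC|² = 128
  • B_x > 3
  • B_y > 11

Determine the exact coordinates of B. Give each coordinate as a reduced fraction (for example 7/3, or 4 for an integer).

1. B_x = 7  [[A, B, C are collinear ⇒ 8x-8y+64=0] ∩ [|B−(3, 11)|²=32]]
2. B_y = 15  [[A, B, C are collinear ⇒ 8x-8y+64=0] ∩ [|B−(3, 11)|²=32]]
   so B = (7, 15)

B = (7, 15)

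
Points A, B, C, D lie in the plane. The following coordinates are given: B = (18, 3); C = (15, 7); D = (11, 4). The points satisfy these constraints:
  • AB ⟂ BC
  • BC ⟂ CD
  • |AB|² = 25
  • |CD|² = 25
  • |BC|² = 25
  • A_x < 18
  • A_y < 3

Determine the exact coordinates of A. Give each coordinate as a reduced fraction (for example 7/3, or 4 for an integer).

1. A_x = 14  [[AB ⟂ BC ⇒ 3x-4y-42=0] ∩ [|A−(18, 3)|²=25]]
2. A_y = 0  [[AB ⟂ BC ⇒ 3x-4y-42=0] ∩ [|A−(18, 3)|²=25]]
   so A = (14, 0)

A = (14, 0)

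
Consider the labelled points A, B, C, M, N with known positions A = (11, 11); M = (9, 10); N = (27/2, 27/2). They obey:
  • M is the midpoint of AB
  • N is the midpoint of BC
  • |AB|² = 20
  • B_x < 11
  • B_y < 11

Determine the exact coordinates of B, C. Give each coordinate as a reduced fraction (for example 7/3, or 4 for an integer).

1. B_x = 7  [B = 2·M−A = 2·(9, 10)−(11, 11)]
2. B_y = 9  [B = 2·M−A = 2·(9, 10)−(11, 11)]
   so B = (7, 9)
3. C_x = 20  [C = 2·N−B = 2·(27/2, 27/2)−(7, 9)]
4. C_y = 18  [C = 2·N−B = 2·(27/2, 27/2)−(7, 9)]
   so C = (20, 18)

B = (7, 9)
C = (20, 18)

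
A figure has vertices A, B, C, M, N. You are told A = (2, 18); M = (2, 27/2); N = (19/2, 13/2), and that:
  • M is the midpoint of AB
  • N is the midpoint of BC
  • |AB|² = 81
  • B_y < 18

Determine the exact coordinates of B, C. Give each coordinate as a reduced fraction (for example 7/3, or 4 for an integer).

B = (2, 9)
C = (17, 4)

1. B_x = 2  [B = 2·M−A = 2·(2, 27/2)−(2, 18)]
2. B_y = 9  [B = 2·M−A = 2·(2, 27/2)−(2, 18)]
   so B = (2, 9)
3. C_x = 17  [C = 2·N−B = 2·(19/2, 13/2)−(2, 9)]
4. C_y = 4  [C = 2·N−B = 2·(19/2, 13/2)−(2, 9)]
   so C = (17, 4)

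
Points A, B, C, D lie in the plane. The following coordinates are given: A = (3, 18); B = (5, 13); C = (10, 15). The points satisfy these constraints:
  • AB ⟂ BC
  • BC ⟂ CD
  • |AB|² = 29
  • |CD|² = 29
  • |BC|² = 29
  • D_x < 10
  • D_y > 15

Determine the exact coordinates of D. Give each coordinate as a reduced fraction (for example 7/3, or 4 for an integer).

D = (8, 20)

1. D_x = 8  [[BC ⟂ CD ⇒ 5x+2y-80=0] ∩ [|D−(10, 15)|²=29]]
2. D_y = 20  [[BC ⟂ CD ⇒ 5x+2y-80=0] ∩ [|D−(10, 15)|²=29]]
   so D = (8, 20)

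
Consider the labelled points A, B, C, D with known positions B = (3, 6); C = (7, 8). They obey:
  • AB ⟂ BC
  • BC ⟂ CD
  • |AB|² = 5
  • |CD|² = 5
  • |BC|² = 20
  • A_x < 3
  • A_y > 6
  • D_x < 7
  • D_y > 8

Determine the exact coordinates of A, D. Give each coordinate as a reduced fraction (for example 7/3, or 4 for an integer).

A = (2, 8)
D = (6, 10)

1. A_x = 2  [[AB ⟂ BC ⇒ -4x-2y+24=0] ∩ [|A−(3, 6)|²=5]]
2. A_y = 8  [[AB ⟂ BC ⇒ -4x-2y+24=0] ∩ [|A−(3, 6)|²=5]]
   so A = (2, 8)
3. D_x = 6  [[BC ⟂ CD ⇒ 4x+2y-44=0] ∩ [|D−(7, 8)|²=5]]
4. D_y = 10  [[BC ⟂ CD ⇒ 4x+2y-44=0] ∩ [|D−(7, 8)|²=5]]
   so D = (6, 10)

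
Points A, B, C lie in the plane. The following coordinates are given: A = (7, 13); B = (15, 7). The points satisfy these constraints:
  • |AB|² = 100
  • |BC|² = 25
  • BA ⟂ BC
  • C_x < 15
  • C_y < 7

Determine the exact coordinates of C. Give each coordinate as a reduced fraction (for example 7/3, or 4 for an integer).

1. C_x = 12  [[BA ⟂ BC ⇒ -8x+6y+78=0] ∩ [|C−(15, 7)|²=25]]
2. C_y = 3  [[BA ⟂ BC ⇒ -8x+6y+78=0] ∩ [|C−(15, 7)|²=25]]
   so C = (12, 3)

C = (12, 3)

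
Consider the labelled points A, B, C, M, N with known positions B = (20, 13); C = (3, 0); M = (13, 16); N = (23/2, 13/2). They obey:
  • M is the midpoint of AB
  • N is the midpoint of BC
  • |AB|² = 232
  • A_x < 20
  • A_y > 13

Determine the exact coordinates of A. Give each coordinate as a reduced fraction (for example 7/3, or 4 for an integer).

A = (6, 19)

1. A_x = 6  [A = 2·M−B = 2·(13, 16)−(20, 13)]
2. A_y = 19  [A = 2·M−B = 2·(13, 16)−(20, 13)]
   so A = (6, 19)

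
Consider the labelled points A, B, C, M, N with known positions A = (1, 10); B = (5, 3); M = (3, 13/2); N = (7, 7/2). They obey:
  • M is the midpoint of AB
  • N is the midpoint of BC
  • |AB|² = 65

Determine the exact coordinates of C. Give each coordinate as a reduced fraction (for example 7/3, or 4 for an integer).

C = (9, 4)

1. C_x = 9  [C = 2·N−B = 2·(7, 7/2)−(5, 3)]
2. C_y = 4  [C = 2·N−B = 2·(7, 7/2)−(5, 3)]
   so C = (9, 4)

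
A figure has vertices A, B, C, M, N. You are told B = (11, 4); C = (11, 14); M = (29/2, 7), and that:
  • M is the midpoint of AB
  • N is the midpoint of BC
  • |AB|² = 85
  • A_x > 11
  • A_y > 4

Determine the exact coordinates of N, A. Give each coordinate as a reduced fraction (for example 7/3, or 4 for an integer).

1. A_x = 18  [A = 2·M−B = 2·(29/2, 7)−(11, 4)]
2. A_y = 10  [A = 2·M−B = 2·(29/2, 7)−(11, 4)]
   so A = (18, 10)
3. N_x = 11  [2·N = B+C = (11, 4)+(11, 14)]
4. N_y = 9  [2·N = B+C = (11, 4)+(11, 14)]
   so N = (11, 9)

N = (11, 9)
A = (18, 10)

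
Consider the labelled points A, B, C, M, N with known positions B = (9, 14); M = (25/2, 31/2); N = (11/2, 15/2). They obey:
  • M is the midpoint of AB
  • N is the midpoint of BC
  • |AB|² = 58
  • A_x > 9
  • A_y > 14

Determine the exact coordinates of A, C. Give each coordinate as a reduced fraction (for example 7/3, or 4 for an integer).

1. A_x = 16  [A = 2·M−B = 2·(25/2, 31/2)−(9, 14)]
2. A_y = 17  [A = 2·M−B = 2·(25/2, 31/2)−(9, 14)]
   so A = (16, 17)
3. C_x = 2  [C = 2·N−B = 2·(11/2, 15/2)−(9, 14)]
4. C_y = 1  [C = 2·N−B = 2·(11/2, 15/2)−(9, 14)]
   so C = (2, 1)

A = (16, 17)
C = (2, 1)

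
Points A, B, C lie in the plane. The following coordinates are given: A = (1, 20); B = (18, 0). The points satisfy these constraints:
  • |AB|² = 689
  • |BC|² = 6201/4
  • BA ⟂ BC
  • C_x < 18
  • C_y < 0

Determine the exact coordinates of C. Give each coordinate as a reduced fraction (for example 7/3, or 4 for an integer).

C = (-12, -51/2)

1. C_x = -12  [[BA ⟂ BC ⇒ -17x+20y+306=0] ∩ [|C−(18, 0)|²=6201/4]]
2. C_y = -51/2  [[BA ⟂ BC ⇒ -17x+20y+306=0] ∩ [|C−(18, 0)|²=6201/4]]
   so C = (-12, -51/2)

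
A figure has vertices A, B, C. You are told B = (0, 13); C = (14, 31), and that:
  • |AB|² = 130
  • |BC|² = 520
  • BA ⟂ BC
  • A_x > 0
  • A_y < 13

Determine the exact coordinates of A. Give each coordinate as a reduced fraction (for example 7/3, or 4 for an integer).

1. A_x = 9  [[BA ⟂ BC ⇒ 14x+18y-234=0] ∩ [|A−(0, 13)|²=130]]
2. A_y = 6  [[BA ⟂ BC ⇒ 14x+18y-234=0] ∩ [|A−(0, 13)|²=130]]
   so A = (9, 6)

A = (9, 6)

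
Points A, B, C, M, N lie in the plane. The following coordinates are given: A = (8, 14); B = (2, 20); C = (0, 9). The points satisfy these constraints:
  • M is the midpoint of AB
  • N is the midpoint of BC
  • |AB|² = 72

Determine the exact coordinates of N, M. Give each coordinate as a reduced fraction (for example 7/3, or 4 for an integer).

N = (1, 29/2)
M = (5, 17)

1. M_x = 5  [2·M = A+B = (8, 14)+(2, 20)]
2. M_y = 17  [2·M = A+B = (8, 14)+(2, 20)]
   so M = (5, 17)
3. N_x = 1  [2·N = B+C = (2, 20)+(0, 9)]
4. N_y = 29/2  [2·N = B+C = (2, 20)+(0, 9)]
   so N = (1, 29/2)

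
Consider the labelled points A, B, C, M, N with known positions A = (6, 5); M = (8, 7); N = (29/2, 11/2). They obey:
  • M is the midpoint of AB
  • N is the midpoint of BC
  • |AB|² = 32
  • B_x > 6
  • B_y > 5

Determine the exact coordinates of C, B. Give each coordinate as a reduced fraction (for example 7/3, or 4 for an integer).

1. B_x = 10  [B = 2·M−A = 2·(8, 7)−(6, 5)]
2. B_y = 9  [B = 2·M−A = 2·(8, 7)−(6, 5)]
   so B = (10, 9)
3. C_x = 19  [C = 2·N−B = 2·(29/2, 11/2)−(10, 9)]
4. C_y = 2  [C = 2·N−B = 2·(29/2, 11/2)−(10, 9)]
   so C = (19, 2)

C = (19, 2)
B = (10, 9)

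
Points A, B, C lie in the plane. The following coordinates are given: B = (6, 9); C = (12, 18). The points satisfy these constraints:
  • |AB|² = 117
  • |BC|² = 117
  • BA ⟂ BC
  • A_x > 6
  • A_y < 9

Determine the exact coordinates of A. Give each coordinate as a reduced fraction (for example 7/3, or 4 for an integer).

1. A_x = 15  [[BA ⟂ BC ⇒ 6x+9y-117=0] ∩ [|A−(6, 9)|²=117]]
2. A_y = 3  [[BA ⟂ BC ⇒ 6x+9y-117=0] ∩ [|A−(6, 9)|²=117]]
   so A = (15, 3)

A = (15, 3)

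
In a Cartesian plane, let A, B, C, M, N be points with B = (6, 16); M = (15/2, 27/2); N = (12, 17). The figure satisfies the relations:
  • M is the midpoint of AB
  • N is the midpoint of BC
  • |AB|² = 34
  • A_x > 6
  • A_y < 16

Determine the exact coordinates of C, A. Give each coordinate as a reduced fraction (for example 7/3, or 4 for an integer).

1. A_x = 9  [A = 2·M−B = 2·(15/2, 27/2)−(6, 16)]
2. A_y = 11  [A = 2·M−B = 2·(15/2, 27/2)−(6, 16)]
   so A = (9, 11)
3. C_x = 18  [C = 2·N−B = 2·(12, 17)−(6, 16)]
4. C_y = 18  [C = 2·N−B = 2·(12, 17)−(6, 16)]
   so C = (18, 18)

C = (18, 18)
A = (9, 11)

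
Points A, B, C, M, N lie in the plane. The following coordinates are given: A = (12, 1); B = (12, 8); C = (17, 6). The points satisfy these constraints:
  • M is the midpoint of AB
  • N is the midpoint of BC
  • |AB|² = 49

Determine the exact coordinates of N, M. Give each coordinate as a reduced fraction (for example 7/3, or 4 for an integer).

1. M_x = 12  [2·M = A+B = (12, 1)+(12, 8)]
2. M_y = 9/2  [2·M = A+B = (12, 1)+(12, 8)]
   so M = (12, 9/2)
3. N_x = 29/2  [2·N = B+C = (12, 8)+(17, 6)]
4. N_y = 7  [2·N = B+C = (12, 8)+(17, 6)]
   so N = (29/2, 7)

N = (29/2, 7)
M = (12, 9/2)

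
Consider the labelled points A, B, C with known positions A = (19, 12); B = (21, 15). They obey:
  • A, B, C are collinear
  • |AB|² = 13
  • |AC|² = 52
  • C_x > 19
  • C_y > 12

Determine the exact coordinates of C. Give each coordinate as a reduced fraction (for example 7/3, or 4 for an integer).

C = (23, 18)

1. C_x = 23  [[A, B, C are collinear ⇒ -3x+2y+33=0] ∩ [|C−(19, 12)|²=52]]
2. C_y = 18  [[A, B, C are collinear ⇒ -3x+2y+33=0] ∩ [|C−(19, 12)|²=52]]
   so C = (23, 18)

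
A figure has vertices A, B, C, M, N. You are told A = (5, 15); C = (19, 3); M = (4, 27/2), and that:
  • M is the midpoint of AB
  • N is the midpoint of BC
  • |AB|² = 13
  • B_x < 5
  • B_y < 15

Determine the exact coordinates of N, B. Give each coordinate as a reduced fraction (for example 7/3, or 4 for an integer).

1. B_x = 3  [B = 2·M−A = 2·(4, 27/2)−(5, 15)]
2. B_y = 12  [B = 2·M−A = 2·(4, 27/2)−(5, 15)]
   so B = (3, 12)
3. N_x = 11  [2·N = B+C = (3, 12)+(19, 3)]
4. N_y = 15/2  [2·N = B+C = (3, 12)+(19, 3)]
   so N = (11, 15/2)

N = (11, 15/2)
B = (3, 12)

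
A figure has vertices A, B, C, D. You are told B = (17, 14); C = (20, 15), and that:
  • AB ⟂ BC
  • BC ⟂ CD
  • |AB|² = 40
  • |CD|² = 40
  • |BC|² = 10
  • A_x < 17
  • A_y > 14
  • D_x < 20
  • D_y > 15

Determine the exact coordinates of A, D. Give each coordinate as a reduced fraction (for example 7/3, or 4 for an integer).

A = (15, 20)
D = (18, 21)

1. A_x = 15  [[AB ⟂ BC ⇒ -3x-1y+65=0] ∩ [|A−(17, 14)|²=40]]
2. A_y = 20  [[AB ⟂ BC ⇒ -3x-1y+65=0] ∩ [|A−(17, 14)|²=40]]
   so A = (15, 20)
3. D_x = 18  [[BC ⟂ CD ⇒ 3x+1y-75=0] ∩ [|D−(20, 15)|²=40]]
4. D_y = 21  [[BC ⟂ CD ⇒ 3x+1y-75=0] ∩ [|D−(20, 15)|²=40]]
   so D = (18, 21)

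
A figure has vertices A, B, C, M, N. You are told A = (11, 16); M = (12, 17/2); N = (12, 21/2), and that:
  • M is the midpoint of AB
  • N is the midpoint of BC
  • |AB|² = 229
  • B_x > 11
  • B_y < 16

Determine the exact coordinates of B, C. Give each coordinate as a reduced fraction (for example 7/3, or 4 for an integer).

1. B_x = 13  [B = 2·M−A = 2·(12, 17/2)−(11, 16)]
2. B_y = 1  [B = 2·M−A = 2·(12, 17/2)−(11, 16)]
   so B = (13, 1)
3. C_x = 11  [C = 2·N−B = 2·(12, 21/2)−(13, 1)]
4. C_y = 20  [C = 2·N−B = 2·(12, 21/2)−(13, 1)]
   so C = (11, 20)

B = (13, 1)
C = (11, 20)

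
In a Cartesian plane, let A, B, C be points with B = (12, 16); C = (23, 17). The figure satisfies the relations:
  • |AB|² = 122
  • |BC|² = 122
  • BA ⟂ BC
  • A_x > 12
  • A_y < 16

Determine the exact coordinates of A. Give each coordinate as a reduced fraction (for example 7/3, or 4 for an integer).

1. A_x = 13  [[BA ⟂ BC ⇒ 11x+1y-148=0] ∩ [|A−(12, 16)|²=122]]
2. A_y = 5  [[BA ⟂ BC ⇒ 11x+1y-148=0] ∩ [|A−(12, 16)|²=122]]
   so A = (13, 5)

A = (13, 5)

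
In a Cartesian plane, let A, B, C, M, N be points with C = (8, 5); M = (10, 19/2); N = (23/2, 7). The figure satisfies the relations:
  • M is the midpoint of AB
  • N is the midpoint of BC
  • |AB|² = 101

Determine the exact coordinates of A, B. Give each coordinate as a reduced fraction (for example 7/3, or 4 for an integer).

A = (5, 10)
B = (15, 9)

1. B_x = 15  [B = 2·N−C = 2·(23/2, 7)−(8, 5)]
2. B_y = 9  [B = 2·N−C = 2·(23/2, 7)−(8, 5)]
   so B = (15, 9)
3. A_x = 5  [A = 2·M−B = 2·(10, 19/2)−(15, 9)]
4. A_y = 10  [A = 2·M−B = 2·(10, 19/2)−(15, 9)]
   so A = (5, 10)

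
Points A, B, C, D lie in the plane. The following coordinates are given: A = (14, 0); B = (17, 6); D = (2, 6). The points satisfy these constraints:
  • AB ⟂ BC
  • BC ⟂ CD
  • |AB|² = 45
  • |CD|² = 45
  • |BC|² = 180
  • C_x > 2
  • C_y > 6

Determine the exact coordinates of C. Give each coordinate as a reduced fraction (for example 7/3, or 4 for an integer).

C = (5, 12)

1. C_x = 5  [[AB ⟂ BC ⇒ 3x+6y-87=0] ∩ [|C−(2, 6)|²=45]]
2. C_y = 12  [[AB ⟂ BC ⇒ 3x+6y-87=0] ∩ [|C−(2, 6)|²=45]]
   so C = (5, 12)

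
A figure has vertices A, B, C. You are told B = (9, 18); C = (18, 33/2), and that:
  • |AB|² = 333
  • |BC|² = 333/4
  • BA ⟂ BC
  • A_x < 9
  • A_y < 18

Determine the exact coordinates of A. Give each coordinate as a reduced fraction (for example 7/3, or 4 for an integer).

1. A_x = 6  [[BA ⟂ BC ⇒ 9x-3/2y-54=0] ∩ [|A−(9, 18)|²=333]]
2. A_y = 0  [[BA ⟂ BC ⇒ 9x-3/2y-54=0] ∩ [|A−(9, 18)|²=333]]
   so A = (6, 0)

A = (6, 0)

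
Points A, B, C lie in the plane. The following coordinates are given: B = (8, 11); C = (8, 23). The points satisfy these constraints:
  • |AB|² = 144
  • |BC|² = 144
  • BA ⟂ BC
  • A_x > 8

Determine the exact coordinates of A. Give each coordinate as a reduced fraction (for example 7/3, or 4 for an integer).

A = (20, 11)

1. A_x = 20  [[BA ⟂ BC ⇒ 12y-132=0] ∩ [|A−(8, 11)|²=144]]
2. A_y = 11  [[BA ⟂ BC ⇒ 12y-132=0] ∩ [|A−(8, 11)|²=144]]
   so A = (20, 11)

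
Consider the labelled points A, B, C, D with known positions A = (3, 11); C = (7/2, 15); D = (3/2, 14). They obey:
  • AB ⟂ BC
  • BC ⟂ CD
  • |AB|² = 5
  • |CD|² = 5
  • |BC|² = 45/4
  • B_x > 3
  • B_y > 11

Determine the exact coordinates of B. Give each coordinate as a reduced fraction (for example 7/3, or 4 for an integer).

B = (5, 12)

1. B_x = 5  [[BC ⟂ CD ⇒ 2x+1y-22=0] ∩ [|B−(3, 11)|²=5]]
2. B_y = 12  [[BC ⟂ CD ⇒ 2x+1y-22=0] ∩ [|B−(3, 11)|²=5]]
   so B = (5, 12)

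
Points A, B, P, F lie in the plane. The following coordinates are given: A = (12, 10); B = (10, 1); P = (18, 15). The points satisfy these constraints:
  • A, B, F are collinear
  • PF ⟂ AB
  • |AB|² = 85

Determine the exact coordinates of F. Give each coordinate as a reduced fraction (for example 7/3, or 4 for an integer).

1. F_x = 1134/85  [[A, B, F are collinear ⇒ 9x-2y-88=0] ∩ [PF ⟂ AB ⇒ -2x-9y+171=0]]
2. F_y = 1363/85  [[A, B, F are collinear ⇒ 9x-2y-88=0] ∩ [PF ⟂ AB ⇒ -2x-9y+171=0]]
   so F = (1134/85, 1363/85)

F = (1134/85, 1363/85)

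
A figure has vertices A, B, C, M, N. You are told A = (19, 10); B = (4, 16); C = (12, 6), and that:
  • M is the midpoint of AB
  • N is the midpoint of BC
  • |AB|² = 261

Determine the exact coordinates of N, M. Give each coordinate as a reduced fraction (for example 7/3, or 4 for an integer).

1. M_x = 23/2  [2·M = A+B = (19, 10)+(4, 16)]
2. M_y = 13  [2·M = A+B = (19, 10)+(4, 16)]
   so M = (23/2, 13)
3. N_x = 8  [2·N = B+C = (4, 16)+(12, 6)]
4. N_y = 11  [2·N = B+C = (4, 16)+(12, 6)]
   so N = (8, 11)

N = (8, 11)
M = (23/2, 13)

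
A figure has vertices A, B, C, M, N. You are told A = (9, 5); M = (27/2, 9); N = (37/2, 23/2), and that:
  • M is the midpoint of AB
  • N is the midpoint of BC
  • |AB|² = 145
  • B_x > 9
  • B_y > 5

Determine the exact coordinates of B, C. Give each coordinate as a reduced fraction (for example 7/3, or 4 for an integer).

B = (18, 13)
C = (19, 10)

1. B_x = 18  [B = 2·M−A = 2·(27/2, 9)−(9, 5)]
2. B_y = 13  [B = 2·M−A = 2·(27/2, 9)−(9, 5)]
   so B = (18, 13)
3. C_x = 19  [C = 2·N−B = 2·(37/2, 23/2)−(18, 13)]
4. C_y = 10  [C = 2·N−B = 2·(37/2, 23/2)−(18, 13)]
   so C = (19, 10)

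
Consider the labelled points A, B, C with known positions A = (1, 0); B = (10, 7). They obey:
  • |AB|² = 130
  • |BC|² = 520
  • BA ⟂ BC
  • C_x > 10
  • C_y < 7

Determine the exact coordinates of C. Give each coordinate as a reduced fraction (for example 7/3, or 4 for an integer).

C = (24, -11)

1. C_x = 24  [[BA ⟂ BC ⇒ -9x-7y+139=0] ∩ [|C−(10, 7)|²=520]]
2. C_y = -11  [[BA ⟂ BC ⇒ -9x-7y+139=0] ∩ [|C−(10, 7)|²=520]]
   so C = (24, -11)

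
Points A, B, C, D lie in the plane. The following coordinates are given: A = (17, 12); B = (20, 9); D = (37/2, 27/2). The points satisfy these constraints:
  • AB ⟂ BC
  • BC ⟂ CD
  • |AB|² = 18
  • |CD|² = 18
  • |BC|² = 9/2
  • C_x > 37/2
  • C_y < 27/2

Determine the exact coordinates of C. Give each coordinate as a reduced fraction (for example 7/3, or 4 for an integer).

1. C_x = 43/2  [[AB ⟂ BC ⇒ 3x-3y-33=0] ∩ [|C−(37/2, 27/2)|²=18]]
2. C_y = 21/2  [[AB ⟂ BC ⇒ 3x-3y-33=0] ∩ [|C−(37/2, 27/2)|²=18]]
   so C = (43/2, 21/2)

C = (43/2, 21/2)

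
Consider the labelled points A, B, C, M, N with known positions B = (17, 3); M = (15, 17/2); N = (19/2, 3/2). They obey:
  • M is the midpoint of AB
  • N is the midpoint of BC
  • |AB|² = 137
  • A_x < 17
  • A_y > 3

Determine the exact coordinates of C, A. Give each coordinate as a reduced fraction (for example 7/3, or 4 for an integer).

C = (2, 0)
A = (13, 14)

1. A_x = 13  [A = 2·M−B = 2·(15, 17/2)−(17, 3)]
2. A_y = 14  [A = 2·M−B = 2·(15, 17/2)−(17, 3)]
   so A = (13, 14)
3. C_x = 2  [C = 2·N−B = 2·(19/2, 3/2)−(17, 3)]
4. C_y = 0  [C = 2·N−B = 2·(19/2, 3/2)−(17, 3)]
   so C = (2, 0)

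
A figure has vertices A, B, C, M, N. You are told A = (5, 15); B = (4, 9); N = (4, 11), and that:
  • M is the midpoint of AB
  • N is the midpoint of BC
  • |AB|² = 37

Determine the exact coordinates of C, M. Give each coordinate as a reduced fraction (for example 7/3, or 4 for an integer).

C = (4, 13)
M = (9/2, 12)

1. M_x = 9/2  [2·M = A+B = (5, 15)+(4, 9)]
2. M_y = 12  [2·M = A+B = (5, 15)+(4, 9)]
   so M = (9/2, 12)
3. C_x = 4  [C = 2·N−B = 2·(4, 11)−(4, 9)]
4. C_y = 13  [C = 2·N−B = 2·(4, 11)−(4, 9)]
   so C = (4, 13)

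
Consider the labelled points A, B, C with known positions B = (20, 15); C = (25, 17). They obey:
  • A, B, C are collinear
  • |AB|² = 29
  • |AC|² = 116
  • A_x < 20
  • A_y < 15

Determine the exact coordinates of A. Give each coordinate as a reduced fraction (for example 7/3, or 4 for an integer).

A = (15, 13)

1. A_x = 15  [[A, B, C are collinear ⇒ -2x+5y-35=0] ∩ [|A−(20, 15)|²=29]]
2. A_y = 13  [[A, B, C are collinear ⇒ -2x+5y-35=0] ∩ [|A−(20, 15)|²=29]]
   so A = (15, 13)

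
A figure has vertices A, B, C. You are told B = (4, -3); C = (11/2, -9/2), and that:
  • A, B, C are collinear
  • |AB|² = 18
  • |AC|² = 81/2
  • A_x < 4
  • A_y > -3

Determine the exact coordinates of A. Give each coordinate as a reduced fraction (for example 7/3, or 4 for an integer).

1. A_x = 1  [[A, B, C are collinear ⇒ 3/2x+3/2y-3/2=0] ∩ [|A−(4, -3)|²=18]]
2. A_y = 0  [[A, B, C are collinear ⇒ 3/2x+3/2y-3/2=0] ∩ [|A−(4, -3)|²=18]]
   so A = (1, 0)

A = (1, 0)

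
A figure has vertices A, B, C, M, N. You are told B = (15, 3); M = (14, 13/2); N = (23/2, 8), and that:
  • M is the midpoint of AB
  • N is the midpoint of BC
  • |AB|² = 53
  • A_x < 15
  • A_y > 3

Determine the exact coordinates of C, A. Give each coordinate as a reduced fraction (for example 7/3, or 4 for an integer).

C = (8, 13)
A = (13, 10)

1. A_x = 13  [A = 2·M−B = 2·(14, 13/2)−(15, 3)]
2. A_y = 10  [A = 2·M−B = 2·(14, 13/2)−(15, 3)]
   so A = (13, 10)
3. C_x = 8  [C = 2·N−B = 2·(23/2, 8)−(15, 3)]
4. C_y = 13  [C = 2·N−B = 2·(23/2, 8)−(15, 3)]
   so C = (8, 13)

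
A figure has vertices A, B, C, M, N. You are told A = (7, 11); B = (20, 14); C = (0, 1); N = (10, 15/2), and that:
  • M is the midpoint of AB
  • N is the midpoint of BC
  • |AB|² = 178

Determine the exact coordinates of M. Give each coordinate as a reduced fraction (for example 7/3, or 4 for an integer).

M = (27/2, 25/2)

1. M_x = 27/2  [2·M = A+B = (7, 11)+(20, 14)]
2. M_y = 25/2  [2·M = A+B = (7, 11)+(20, 14)]
   so M = (27/2, 25/2)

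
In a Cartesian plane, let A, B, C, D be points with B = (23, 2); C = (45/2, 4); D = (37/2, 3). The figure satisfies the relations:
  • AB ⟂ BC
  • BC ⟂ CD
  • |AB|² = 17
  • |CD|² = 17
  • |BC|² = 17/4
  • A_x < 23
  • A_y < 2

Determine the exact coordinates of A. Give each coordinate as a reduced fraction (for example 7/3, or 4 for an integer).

1. A_x = 19  [[AB ⟂ BC ⇒ 1/2x-2y-15/2=0] ∩ [|A−(23, 2)|²=17]]
2. A_y = 1  [[AB ⟂ BC ⇒ 1/2x-2y-15/2=0] ∩ [|A−(23, 2)|²=17]]
   so A = (19, 1)

A = (19, 1)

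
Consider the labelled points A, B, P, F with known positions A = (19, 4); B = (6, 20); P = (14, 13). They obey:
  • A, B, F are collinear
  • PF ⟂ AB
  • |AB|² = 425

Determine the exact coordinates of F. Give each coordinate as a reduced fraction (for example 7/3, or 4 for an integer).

1. F_x = 5358/425  [[A, B, F are collinear ⇒ -16x-13y+356=0] ∩ [PF ⟂ AB ⇒ -13x+16y-26=0]]
2. F_y = 5044/425  [[A, B, F are collinear ⇒ -16x-13y+356=0] ∩ [PF ⟂ AB ⇒ -13x+16y-26=0]]
   so F = (5358/425, 5044/425)

F = (5358/425, 5044/425)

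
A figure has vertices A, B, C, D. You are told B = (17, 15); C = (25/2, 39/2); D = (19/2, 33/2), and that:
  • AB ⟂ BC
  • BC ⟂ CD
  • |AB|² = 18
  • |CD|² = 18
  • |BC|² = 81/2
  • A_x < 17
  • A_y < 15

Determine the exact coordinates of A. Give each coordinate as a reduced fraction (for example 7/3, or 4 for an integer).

1. A_x = 14  [[AB ⟂ BC ⇒ 9/2x-9/2y-9=0] ∩ [|A−(17, 15)|²=18]]
2. A_y = 12  [[AB ⟂ BC ⇒ 9/2x-9/2y-9=0] ∩ [|A−(17, 15)|²=18]]
   so A = (14, 12)

A = (14, 12)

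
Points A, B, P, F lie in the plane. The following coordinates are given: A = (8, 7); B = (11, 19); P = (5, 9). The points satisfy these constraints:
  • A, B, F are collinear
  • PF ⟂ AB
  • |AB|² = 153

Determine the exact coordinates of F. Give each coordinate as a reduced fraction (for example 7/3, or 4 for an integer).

F = (141/17, 139/17)

1. F_x = 141/17  [[A, B, F are collinear ⇒ -12x+3y+75=0] ∩ [PF ⟂ AB ⇒ 3x+12y-123=0]]
2. F_y = 139/17  [[A, B, F are collinear ⇒ -12x+3y+75=0] ∩ [PF ⟂ AB ⇒ 3x+12y-123=0]]
   so F = (141/17, 139/17)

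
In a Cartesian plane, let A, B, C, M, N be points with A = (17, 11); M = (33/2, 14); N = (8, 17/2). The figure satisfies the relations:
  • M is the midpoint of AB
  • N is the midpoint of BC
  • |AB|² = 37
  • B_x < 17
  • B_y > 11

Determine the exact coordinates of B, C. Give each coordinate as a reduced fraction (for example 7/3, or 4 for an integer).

B = (16, 17)
C = (0, 0)

1. B_x = 16  [B = 2·M−A = 2·(33/2, 14)−(17, 11)]
2. B_y = 17  [B = 2·M−A = 2·(33/2, 14)−(17, 11)]
   so B = (16, 17)
3. C_x = 0  [C = 2·N−B = 2·(8, 17/2)−(16, 17)]
4. C_y = 0  [C = 2·N−B = 2·(8, 17/2)−(16, 17)]
   so C = (0, 0)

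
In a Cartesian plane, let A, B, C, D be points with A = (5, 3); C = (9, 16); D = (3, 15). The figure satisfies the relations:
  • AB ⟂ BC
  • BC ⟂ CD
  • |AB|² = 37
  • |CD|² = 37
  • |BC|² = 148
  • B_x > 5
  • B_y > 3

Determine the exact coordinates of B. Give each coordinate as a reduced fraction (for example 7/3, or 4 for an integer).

B = (11, 4)

1. B_x = 11  [[BC ⟂ CD ⇒ 6x+1y-70=0] ∩ [|B−(5, 3)|²=37]]
2. B_y = 4  [[BC ⟂ CD ⇒ 6x+1y-70=0] ∩ [|B−(5, 3)|²=37]]
   so B = (11, 4)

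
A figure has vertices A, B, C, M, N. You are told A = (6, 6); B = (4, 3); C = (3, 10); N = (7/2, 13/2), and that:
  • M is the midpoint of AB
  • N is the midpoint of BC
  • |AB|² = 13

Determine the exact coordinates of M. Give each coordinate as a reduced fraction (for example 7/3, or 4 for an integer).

M = (5, 9/2)

1. M_x = 5  [2·M = A+B = (6, 6)+(4, 3)]
2. M_y = 9/2  [2·M = A+B = (6, 6)+(4, 3)]
   so M = (5, 9/2)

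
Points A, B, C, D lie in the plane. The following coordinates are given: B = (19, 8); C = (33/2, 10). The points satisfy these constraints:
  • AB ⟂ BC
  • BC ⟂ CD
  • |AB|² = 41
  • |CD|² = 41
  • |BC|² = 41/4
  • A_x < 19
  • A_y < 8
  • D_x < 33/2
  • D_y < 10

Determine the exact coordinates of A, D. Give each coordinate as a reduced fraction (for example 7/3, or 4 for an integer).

A = (15, 3)
D = (25/2, 5)

1. A_x = 15  [[AB ⟂ BC ⇒ 5/2x-2y-63/2=0] ∩ [|A−(19, 8)|²=41]]
2. A_y = 3  [[AB ⟂ BC ⇒ 5/2x-2y-63/2=0] ∩ [|A−(19, 8)|²=41]]
   so A = (15, 3)
3. D_x = 25/2  [[BC ⟂ CD ⇒ -5/2x+2y+85/4=0] ∩ [|D−(33/2, 10)|²=41]]
4. D_y = 5  [[BC ⟂ CD ⇒ -5/2x+2y+85/4=0] ∩ [|D−(33/2, 10)|²=41]]
   so D = (25/2, 5)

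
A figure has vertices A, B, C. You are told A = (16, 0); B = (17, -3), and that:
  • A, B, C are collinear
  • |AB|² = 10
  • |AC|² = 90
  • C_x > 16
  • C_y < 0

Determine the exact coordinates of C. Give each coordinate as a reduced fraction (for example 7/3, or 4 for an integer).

C = (19, -9)

1. C_x = 19  [[A, B, C are collinear ⇒ 3x+1y-48=0] ∩ [|C−(16, 0)|²=90]]
2. C_y = -9  [[A, B, C are collinear ⇒ 3x+1y-48=0] ∩ [|C−(16, 0)|²=90]]
   so C = (19, -9)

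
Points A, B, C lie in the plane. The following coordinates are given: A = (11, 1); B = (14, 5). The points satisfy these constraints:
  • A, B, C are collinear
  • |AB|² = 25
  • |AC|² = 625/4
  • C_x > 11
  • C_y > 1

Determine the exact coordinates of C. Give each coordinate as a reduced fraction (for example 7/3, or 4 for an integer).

1. C_x = 37/2  [[A, B, C are collinear ⇒ -4x+3y+41=0] ∩ [|C−(11, 1)|²=625/4]]
2. C_y = 11  [[A, B, C are collinear ⇒ -4x+3y+41=0] ∩ [|C−(11, 1)|²=625/4]]
   so C = (37/2, 11)

C = (37/2, 11)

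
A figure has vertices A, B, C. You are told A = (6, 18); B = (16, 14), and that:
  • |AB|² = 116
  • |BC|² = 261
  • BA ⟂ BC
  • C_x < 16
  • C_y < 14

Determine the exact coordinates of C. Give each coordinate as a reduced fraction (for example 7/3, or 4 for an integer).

C = (10, -1)

1. C_x = 10  [[BA ⟂ BC ⇒ -10x+4y+104=0] ∩ [|C−(16, 14)|²=261]]
2. C_y = -1  [[BA ⟂ BC ⇒ -10x+4y+104=0] ∩ [|C−(16, 14)|²=261]]
   so C = (10, -1)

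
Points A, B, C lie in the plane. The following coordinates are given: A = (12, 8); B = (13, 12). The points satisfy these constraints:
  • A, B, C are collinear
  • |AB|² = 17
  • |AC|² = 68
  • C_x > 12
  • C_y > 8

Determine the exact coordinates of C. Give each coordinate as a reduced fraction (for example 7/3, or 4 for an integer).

C = (14, 16)

1. C_x = 14  [[A, B, C are collinear ⇒ -4x+1y+40=0] ∩ [|C−(12, 8)|²=68]]
2. C_y = 16  [[A, B, C are collinear ⇒ -4x+1y+40=0] ∩ [|C−(12, 8)|²=68]]
   so C = (14, 16)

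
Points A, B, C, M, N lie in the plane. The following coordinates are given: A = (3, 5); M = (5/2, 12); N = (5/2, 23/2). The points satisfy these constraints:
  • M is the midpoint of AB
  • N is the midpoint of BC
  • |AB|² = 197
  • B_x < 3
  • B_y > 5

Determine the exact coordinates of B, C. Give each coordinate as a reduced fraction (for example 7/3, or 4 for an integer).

1. B_x = 2  [B = 2·M−A = 2·(5/2, 12)−(3, 5)]
2. B_y = 19  [B = 2·M−A = 2·(5/2, 12)−(3, 5)]
   so B = (2, 19)
3. C_x = 3  [C = 2·N−B = 2·(5/2, 23/2)−(2, 19)]
4. C_y = 4  [C = 2·N−B = 2·(5/2, 23/2)−(2, 19)]
   so C = (3, 4)

B = (2, 19)
C = (3, 4)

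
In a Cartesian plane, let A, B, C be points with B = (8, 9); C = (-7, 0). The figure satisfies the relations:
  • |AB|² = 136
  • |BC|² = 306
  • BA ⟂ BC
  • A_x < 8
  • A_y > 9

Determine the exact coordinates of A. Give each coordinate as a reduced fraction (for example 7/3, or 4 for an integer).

1. A_x = 2  [[BA ⟂ BC ⇒ -15x-9y+201=0] ∩ [|A−(8, 9)|²=136]]
2. A_y = 19  [[BA ⟂ BC ⇒ -15x-9y+201=0] ∩ [|A−(8, 9)|²=136]]
   so A = (2, 19)

A = (2, 19)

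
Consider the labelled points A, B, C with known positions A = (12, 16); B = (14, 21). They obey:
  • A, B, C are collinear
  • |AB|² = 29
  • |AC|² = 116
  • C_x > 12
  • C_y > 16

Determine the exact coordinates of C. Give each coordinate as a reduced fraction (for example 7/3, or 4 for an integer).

1. C_x = 16  [[A, B, C are collinear ⇒ -5x+2y+28=0] ∩ [|C−(12, 16)|²=116]]
2. C_y = 26  [[A, B, C are collinear ⇒ -5x+2y+28=0] ∩ [|C−(12, 16)|²=116]]
   so C = (16, 26)

C = (16, 26)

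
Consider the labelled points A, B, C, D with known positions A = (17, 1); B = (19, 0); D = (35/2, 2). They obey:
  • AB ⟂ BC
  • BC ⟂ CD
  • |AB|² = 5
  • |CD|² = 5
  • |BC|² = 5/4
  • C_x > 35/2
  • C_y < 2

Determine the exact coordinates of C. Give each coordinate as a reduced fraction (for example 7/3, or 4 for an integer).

1. C_x = 39/2  [[AB ⟂ BC ⇒ 2x-1y-38=0] ∩ [|C−(35/2, 2)|²=5]]
2. C_y = 1  [[AB ⟂ BC ⇒ 2x-1y-38=0] ∩ [|C−(35/2, 2)|²=5]]
   so C = (39/2, 1)

C = (39/2, 1)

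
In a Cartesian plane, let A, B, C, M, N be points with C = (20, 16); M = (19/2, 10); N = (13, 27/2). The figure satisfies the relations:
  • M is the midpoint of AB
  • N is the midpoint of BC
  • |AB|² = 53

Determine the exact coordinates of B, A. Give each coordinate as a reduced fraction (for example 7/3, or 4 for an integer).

B = (6, 11)
A = (13, 9)

1. B_x = 6  [B = 2·N−C = 2·(13, 27/2)−(20, 16)]
2. B_y = 11  [B = 2·N−C = 2·(13, 27/2)−(20, 16)]
   so B = (6, 11)
3. A_x = 13  [A = 2·M−B = 2·(19/2, 10)−(6, 11)]
4. A_y = 9  [A = 2·M−B = 2·(19/2, 10)−(6, 11)]
   so A = (13, 9)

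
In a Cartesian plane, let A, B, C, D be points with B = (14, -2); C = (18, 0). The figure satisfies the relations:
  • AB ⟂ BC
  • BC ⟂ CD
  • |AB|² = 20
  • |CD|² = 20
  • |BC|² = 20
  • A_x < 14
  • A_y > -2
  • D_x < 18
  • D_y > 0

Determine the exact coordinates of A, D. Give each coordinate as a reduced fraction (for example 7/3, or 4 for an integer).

A = (12, 2)
D = (16, 4)

1. A_x = 12  [[AB ⟂ BC ⇒ -4x-2y+52=0] ∩ [|A−(14, -2)|²=20]]
2. A_y = 2  [[AB ⟂ BC ⇒ -4x-2y+52=0] ∩ [|A−(14, -2)|²=20]]
   so A = (12, 2)
3. D_x = 16  [[BC ⟂ CD ⇒ 4x+2y-72=0] ∩ [|D−(18, 0)|²=20]]
4. D_y = 4  [[BC ⟂ CD ⇒ 4x+2y-72=0] ∩ [|D−(18, 0)|²=20]]
   so D = (16, 4)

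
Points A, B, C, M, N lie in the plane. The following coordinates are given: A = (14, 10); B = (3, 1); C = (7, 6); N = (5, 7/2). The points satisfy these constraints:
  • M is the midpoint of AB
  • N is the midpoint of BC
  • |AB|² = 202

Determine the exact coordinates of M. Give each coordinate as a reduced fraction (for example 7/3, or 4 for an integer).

1. M_x = 17/2  [2·M = A+B = (14, 10)+(3, 1)]
2. M_y = 11/2  [2·M = A+B = (14, 10)+(3, 1)]
   so M = (17/2, 11/2)

M = (17/2, 11/2)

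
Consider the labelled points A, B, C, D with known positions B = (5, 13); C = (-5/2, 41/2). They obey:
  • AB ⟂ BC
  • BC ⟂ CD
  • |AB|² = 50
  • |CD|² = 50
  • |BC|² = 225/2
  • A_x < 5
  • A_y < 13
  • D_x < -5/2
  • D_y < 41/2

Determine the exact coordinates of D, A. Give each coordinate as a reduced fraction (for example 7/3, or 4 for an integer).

1. D_x = -15/2  [[BC ⟂ CD ⇒ -15/2x+15/2y-345/2=0] ∩ [|D−(-5/2, 41/2)|²=50]]
2. D_y = 31/2  [[BC ⟂ CD ⇒ -15/2x+15/2y-345/2=0] ∩ [|D−(-5/2, 41/2)|²=50]]
   so D = (-15/2, 31/2)
3. A_x = 0  [[AB ⟂ BC ⇒ 15/2x-15/2y+60=0] ∩ [|A−(5, 13)|²=50]]
4. A_y = 8  [[AB ⟂ BC ⇒ 15/2x-15/2y+60=0] ∩ [|A−(5, 13)|²=50]]
   so A = (0, 8)

D = (-15/2, 31/2)
A = (0, 8)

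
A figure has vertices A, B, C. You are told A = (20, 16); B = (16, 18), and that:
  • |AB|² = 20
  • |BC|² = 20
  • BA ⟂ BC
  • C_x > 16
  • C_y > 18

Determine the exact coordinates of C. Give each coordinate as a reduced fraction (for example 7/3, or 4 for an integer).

C = (18, 22)

1. C_x = 18  [[BA ⟂ BC ⇒ 4x-2y-28=0] ∩ [|C−(16, 18)|²=20]]
2. C_y = 22  [[BA ⟂ BC ⇒ 4x-2y-28=0] ∩ [|C−(16, 18)|²=20]]
   so C = (18, 22)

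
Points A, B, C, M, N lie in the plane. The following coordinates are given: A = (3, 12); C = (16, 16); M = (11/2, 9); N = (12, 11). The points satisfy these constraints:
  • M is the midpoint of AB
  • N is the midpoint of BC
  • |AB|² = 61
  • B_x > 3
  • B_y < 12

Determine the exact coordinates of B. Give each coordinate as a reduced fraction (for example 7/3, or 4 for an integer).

B = (8, 6)

1. B_x = 8  [B = 2·M−A = 2·(11/2, 9)−(3, 12)]
2. B_y = 6  [B = 2·M−A = 2·(11/2, 9)−(3, 12)]
   so B = (8, 6)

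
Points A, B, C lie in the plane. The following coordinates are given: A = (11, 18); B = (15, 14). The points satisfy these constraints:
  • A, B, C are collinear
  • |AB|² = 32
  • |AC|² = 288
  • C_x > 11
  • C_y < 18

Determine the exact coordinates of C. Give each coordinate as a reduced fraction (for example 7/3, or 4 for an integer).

1. C_x = 23  [[A, B, C are collinear ⇒ 4x+4y-116=0] ∩ [|C−(11, 18)|²=288]]
2. C_y = 6  [[A, B, C are collinear ⇒ 4x+4y-116=0] ∩ [|C−(11, 18)|²=288]]
   so C = (23, 6)

C = (23, 6)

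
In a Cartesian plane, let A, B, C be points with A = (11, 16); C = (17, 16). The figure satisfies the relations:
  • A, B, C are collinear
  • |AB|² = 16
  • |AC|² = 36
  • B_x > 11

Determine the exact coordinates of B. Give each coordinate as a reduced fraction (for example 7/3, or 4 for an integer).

B = (15, 16)

1. B_x = 15  [[A, B, C are collinear ⇒ -6y+96=0] ∩ [|B−(11, 16)|²=16]]
2. B_y = 16  [[A, B, C are collinear ⇒ -6y+96=0] ∩ [|B−(11, 16)|²=16]]
   so B = (15, 16)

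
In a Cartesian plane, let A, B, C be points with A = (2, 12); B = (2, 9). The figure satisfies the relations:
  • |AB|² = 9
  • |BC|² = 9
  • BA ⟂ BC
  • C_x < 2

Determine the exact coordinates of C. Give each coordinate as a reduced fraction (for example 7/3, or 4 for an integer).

1. C_x = -1  [[BA ⟂ BC ⇒ 3y-27=0] ∩ [|C−(2, 9)|²=9]]
2. C_y = 9  [[BA ⟂ BC ⇒ 3y-27=0] ∩ [|C−(2, 9)|²=9]]
   so C = (-1, 9)

C = (-1, 9)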